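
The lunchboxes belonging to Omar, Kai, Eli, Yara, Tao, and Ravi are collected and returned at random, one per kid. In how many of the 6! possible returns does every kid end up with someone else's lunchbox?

Let Aᵢ be the assignments in which kid i gets their own lunchbox. We want the size of the complement of A₁∪…∪A_6.
By inclusion–exclusion this is Σ_{j=0}^{6} (−1)^j C(6,j)·(6−j)!.
Computing: 720 − 720 + 360 − 120 + 30 − 6 + 1 = 265.

265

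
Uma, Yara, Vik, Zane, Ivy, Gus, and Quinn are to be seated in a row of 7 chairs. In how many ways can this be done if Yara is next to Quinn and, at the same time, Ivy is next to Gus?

480

Treat {Yara,Quinn} as one block (2 orders) and {Ivy,Gus} as another (2 orders).
That leaves 5 units to arrange: 2 × 2 × 5! = 4 × 120 = 480.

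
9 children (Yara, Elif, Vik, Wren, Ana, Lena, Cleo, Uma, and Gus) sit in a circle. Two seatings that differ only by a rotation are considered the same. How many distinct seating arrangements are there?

40320

Around a circle, 9 distinct people have 9!/9 = (8)! = 40320 rotationally distinct seatings.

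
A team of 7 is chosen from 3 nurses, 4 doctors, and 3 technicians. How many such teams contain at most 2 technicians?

85

Split by how many technicians are chosen (0 through 2).
Sum: C(3,0)·C(7,7) + C(3,1)·C(7,6) + C(3,2)·C(7,5) = 1 + 21 + 63 = 85.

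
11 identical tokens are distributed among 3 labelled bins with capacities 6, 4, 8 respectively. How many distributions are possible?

29

By stars and bars, unrestricted non-negative solutions to x_1+…+x_3 = 11 number C(11+2,2) = 78.
Subtract solutions that violate a single cap (substitute x_i' = x_i − (cap_i+1)): x_1 ≥ 7 gives C(6,2) = 15; x_2 ≥ 5 gives C(8,2) = 28; x_3 ≥ 9 gives C(4,2) = 6. Together 49.
No two caps can be exceeded simultaneously, so the pair terms are all 0.
By inclusion–exclusion the count is 78 − 49 + 0 = 29.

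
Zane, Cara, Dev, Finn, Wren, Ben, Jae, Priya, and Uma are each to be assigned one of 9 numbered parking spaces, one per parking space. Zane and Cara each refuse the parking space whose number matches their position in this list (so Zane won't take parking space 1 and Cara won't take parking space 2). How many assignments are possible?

Let Aᵢ (for i ∈ {1, 2}) be the placements that put person i in their forbidden parking space. Any j of these fix j positions, leaving (9−j)! ways to fill the rest, and there are C(2,j) ways to pick which j.
By inclusion–exclusion, the number of valid placements is Σ_{j=0}^{2} (−1)^j C(2,j)·(9−j)!.
Computing: 362880 − 80640 + 5040 = 287280.

287280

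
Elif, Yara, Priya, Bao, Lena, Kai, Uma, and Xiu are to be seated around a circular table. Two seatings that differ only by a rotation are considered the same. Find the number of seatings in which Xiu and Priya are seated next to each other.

Treat {Xiu, Priya} as one unit (2 internal orders) and seat the resulting 7 units around the table: (6)! circular arrangements.
So 2 × (6)! = 2 × 720 = 1440.

1440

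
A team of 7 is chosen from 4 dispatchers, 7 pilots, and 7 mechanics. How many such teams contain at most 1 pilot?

Split by how many pilots are chosen (0 through 1).
Sum: C(7,0)·C(11,7) + C(7,1)·C(11,6) = 330 + 3234 = 3564.

3564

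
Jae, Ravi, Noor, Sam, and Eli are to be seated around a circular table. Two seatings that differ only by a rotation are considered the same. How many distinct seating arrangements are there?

Seat Jae anywhere (absorbing the rotational symmetry), then permute the other 4: (4)! = 24.

24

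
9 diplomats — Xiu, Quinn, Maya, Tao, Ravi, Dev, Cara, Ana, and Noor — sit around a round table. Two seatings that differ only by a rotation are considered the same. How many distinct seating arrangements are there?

Seat Xiu anywhere (absorbing the rotational symmetry), then permute the other 8: (8)! = 40320.

40320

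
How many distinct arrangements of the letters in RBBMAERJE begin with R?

Fix R in the first position and arrange the remaining 8 letters.
Those 8 letters have B appearing twice and E appearing twice, giving (8)!/(2!·2!) = 10080.

10080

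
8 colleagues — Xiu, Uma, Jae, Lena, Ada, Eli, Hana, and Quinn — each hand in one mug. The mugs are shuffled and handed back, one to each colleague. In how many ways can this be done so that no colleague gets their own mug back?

This is the derangement count D_8: permutations of 8 items with no fixed point.
By inclusion–exclusion this is Σ_{j=0}^{8} (−1)^j C(8,j)·(8−j)!.
Computing: 40320 − 40320 + 20160 − 6720 + 1680 − 336 + 56 − 8 + 1 = 14833.

14833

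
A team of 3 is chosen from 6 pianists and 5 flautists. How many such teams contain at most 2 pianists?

145

Split by how many pianists are chosen (0 through 2).
Sum: C(6,0)·C(5,3) + C(6,1)·C(5,2) + C(6,2)·C(5,1) = 10 + 60 + 75 = 145.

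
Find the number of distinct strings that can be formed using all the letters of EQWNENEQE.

3780

EQWNENEQE has 9 letters with E appearing 4 times, N appearing twice, and Q appearing twice.
The number of distinct arrangements is 9!/(4!·2!·2!) = 362880/96 = 3780.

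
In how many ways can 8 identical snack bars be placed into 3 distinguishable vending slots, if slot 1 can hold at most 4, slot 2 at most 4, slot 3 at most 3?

10

By stars and bars, unrestricted non-negative solutions to x_1+…+x_3 = 8 number C(8+2,2) = 45.
Subtract solutions that violate a single cap (substitute x_i' = x_i − (cap_i+1)): x_1 ≥ 5 gives C(5,2) = 10; x_2 ≥ 5 gives C(5,2) = 10; x_3 ≥ 4 gives C(6,2) = 15. Together 35.
No two caps can be exceeded simultaneously, so the pair terms are all 0.
By inclusion–exclusion the count is 45 − 35 + 0 = 10.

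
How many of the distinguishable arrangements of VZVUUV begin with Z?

With the first slot taken by Z, it remains to arrange the other 5 letters (VVUUV).
Those 5 letters have U appearing twice and V appearing 3 times, giving (5)!/(3!·2!) = 10.

10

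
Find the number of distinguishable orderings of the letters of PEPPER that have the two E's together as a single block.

20

Treat the 2 copies of E as a single block. The multiset to arrange is then {EE, P, P, P, R}, 5 items in all.
That gives (5)!/(3!) = 20 arrangements.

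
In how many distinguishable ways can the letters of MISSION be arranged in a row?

1260

Letter multiplicities in MISSION: I×2, M×1, N×1, O×1, S×2.
So there are 7! / (2!·2!) = 1260 distinguishable arrangements.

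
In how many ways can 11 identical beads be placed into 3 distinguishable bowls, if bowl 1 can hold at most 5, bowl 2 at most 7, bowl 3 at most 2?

9

By stars and bars, unrestricted non-negative solutions to x_1+…+x_3 = 11 number C(11+2,2) = 78.
Subtract solutions that violate a single cap (substitute x_i' = x_i − (cap_i+1)): x_1 ≥ 6 gives C(7,2) = 21; x_2 ≥ 8 gives C(5,2) = 10; x_3 ≥ 3 gives C(10,2) = 45. Together 76.
Add back pairs where two caps are both exceeded: 0 + 6 + 1 = 7.
By inclusion–exclusion the count is 78 − 76 + 7 = 9.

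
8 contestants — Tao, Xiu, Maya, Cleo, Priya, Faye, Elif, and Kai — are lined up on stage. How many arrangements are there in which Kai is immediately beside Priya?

10080

Place the 6 others and the Kai-Priya pair as 7 objects in a line; the pair has 2 internal arrangements.
That gives 2 × 7! = 2 × 5040 = 10080.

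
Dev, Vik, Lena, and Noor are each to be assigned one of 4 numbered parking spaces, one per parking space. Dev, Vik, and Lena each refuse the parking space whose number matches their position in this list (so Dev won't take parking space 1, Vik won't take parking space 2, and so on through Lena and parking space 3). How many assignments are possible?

Let Aᵢ (for i ∈ {1, 2, 3}) be the placements that put person i in their forbidden parking space. Any j of these fix j positions, leaving (4−j)! ways to fill the rest, and there are C(3,j) ways to pick which j.
By inclusion–exclusion, the number of valid placements is Σ_{j=0}^{3} (−1)^j C(3,j)·(4−j)!.
Computing: 24 − 18 + 6 − 1 = 11.

11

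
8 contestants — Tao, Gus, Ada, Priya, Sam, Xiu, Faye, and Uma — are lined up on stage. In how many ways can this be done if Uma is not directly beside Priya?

Of the 8! = 40320 arrangements, those with Uma and Priya adjacent number 2 × 7! = 10080 (treat the pair as a block with 2 internal orders).
Complementary counting: 40320 − 10080 = 30240.

30240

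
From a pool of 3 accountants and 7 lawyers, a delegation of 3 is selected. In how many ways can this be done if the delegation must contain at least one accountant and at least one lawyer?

84

Total 3-person selections from all 10: C(10,3) = 120.
Subtract selections that omit an entire group: no accountants → C(7,3) = 35; no lawyers → C(3,3) = 1.
Both groups omitted at once is impossible, so 120 − 36 = 84.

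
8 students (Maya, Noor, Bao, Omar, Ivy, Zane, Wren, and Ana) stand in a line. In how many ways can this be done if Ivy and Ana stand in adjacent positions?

Treat {Ivy, Ana} as a single unit. There are 7 units to order, and the pair itself can be ordered 2 ways.
So the count is 2·(7)! = 10080.

10080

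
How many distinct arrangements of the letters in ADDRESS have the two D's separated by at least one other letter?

900

There are 7!/(2!·2!) = 1260 arrangements of ADDRESS in total.
Arrangements with the D's together: treat DD as one letter, giving (6)!/(2!) = 360.
Subtracting, 1260 − 360 = 900 arrangements keep the D's apart.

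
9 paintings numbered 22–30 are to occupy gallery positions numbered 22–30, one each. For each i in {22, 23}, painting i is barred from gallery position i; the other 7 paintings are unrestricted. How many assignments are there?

287280

Let Aᵢ (for i ∈ {22, 23}) be the placements that put painting i in its forbidden gallery position. Any j of these fix j positions, leaving (9−j)! ways to fill the rest, and there are C(2,j) ways to pick which j.
By inclusion–exclusion, the number of valid placements is Σ_{j=0}^{2} (−1)^j C(2,j)·(9−j)!.
Computing: 362880 − 80640 + 5040 = 287280.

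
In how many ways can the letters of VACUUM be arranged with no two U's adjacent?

240

There are 6!/(2!) = 360 arrangements of VACUUM in total.
If the two U's are adjacent, glue them into one block, leaving 5 items to arrange: (5)! = 120 ways.
Subtracting, 360 − 120 = 240 arrangements keep the U's apart.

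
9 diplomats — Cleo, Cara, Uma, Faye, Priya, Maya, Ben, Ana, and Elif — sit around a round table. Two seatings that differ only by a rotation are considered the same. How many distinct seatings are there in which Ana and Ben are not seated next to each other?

30240

Without the restriction there are (8)! = 40320 seatings.
Those with Ana next to Ben: fuse the pair into one unit and seat 8 units around a circle — 2·(7)! = 10080.
Subtracting, 40320 − 10080 = 30240.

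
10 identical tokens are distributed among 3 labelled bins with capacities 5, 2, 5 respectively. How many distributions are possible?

By stars and bars, unrestricted non-negative solutions to x_1+…+x_3 = 10 number C(10+2,2) = 66.
Subtract solutions that violate a single cap (substitute x_i' = x_i − (cap_i+1)): x_1 ≥ 6 gives C(6,2) = 15; x_2 ≥ 3 gives C(9,2) = 36; x_3 ≥ 6 gives C(6,2) = 15. Together 66.
Add back pairs where two caps are both exceeded: 3 + 0 + 3 = 6.
By inclusion–exclusion the count is 66 − 66 + 6 = 6.

6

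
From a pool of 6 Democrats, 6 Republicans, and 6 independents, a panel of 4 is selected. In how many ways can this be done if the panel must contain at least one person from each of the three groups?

1620

Unrestricted: C(18,4) = 3060 ways to pick any 4 of the 18.
Subtract selections that omit an entire group: no Democrats → C(12,4) = 495; no Republicans → C(12,4) = 495; no independents → C(12,4) = 495.
Add back selections omitting two groups (i.e. drawn from a single group): C(6,4) + C(6,4) + C(6,4) = 45.
By inclusion–exclusion: 3060 − 1485 + 45 = 1620.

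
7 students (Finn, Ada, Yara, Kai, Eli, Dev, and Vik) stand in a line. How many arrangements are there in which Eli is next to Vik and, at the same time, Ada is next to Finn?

480

Treat {Eli,Vik} as one block (2 orders) and {Ada,Finn} as another (2 orders).
That leaves 5 units to arrange: 2 × 2 × 5! = 4 × 120 = 480.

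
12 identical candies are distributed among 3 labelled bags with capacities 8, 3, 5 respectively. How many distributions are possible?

14

Ignoring the caps, the number of non-negative solutions to x_1+…+x_3 = 12 is C(14,2) = 91.
Subtract solutions that violate a single cap (substitute x_i' = x_i − (cap_i+1)): x_1 ≥ 9 gives C(5,2) = 10; x_2 ≥ 4 gives C(10,2) = 45; x_3 ≥ 6 gives C(8,2) = 28. Together 83.
Add back pairs where two caps are both exceeded: 0 + 0 + 6 = 6.
By inclusion–exclusion the count is 91 − 83 + 6 = 14.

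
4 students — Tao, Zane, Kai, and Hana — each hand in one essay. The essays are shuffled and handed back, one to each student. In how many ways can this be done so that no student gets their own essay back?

Let Aᵢ be the assignments in which student i gets their own essay. We want the size of the complement of A₁∪…∪A_4.
By inclusion–exclusion this is Σ_{j=0}^{4} (−1)^j C(4,j)·(4−j)!.
Computing: 24 − 24 + 12 − 4 + 1 = 9.

9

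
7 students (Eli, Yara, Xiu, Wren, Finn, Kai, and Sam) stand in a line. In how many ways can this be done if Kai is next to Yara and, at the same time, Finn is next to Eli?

480

Treat {Kai,Yara} as one block (2 orders) and {Finn,Eli} as another (2 orders).
That leaves 5 units to arrange: 2 × 2 × 5! = 4 × 120 = 480.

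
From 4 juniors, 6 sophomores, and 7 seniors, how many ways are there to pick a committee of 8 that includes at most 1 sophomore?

Split by how many sophomores are chosen (0 through 1).
Sum: C(6,0)·C(11,8) + C(6,1)·C(11,7) = 165 + 1980 = 2145.

2145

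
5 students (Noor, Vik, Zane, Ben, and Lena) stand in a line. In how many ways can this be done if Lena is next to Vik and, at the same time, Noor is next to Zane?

24

Treat {Lena,Vik} as one block (2 orders) and {Noor,Zane} as another (2 orders).
That leaves 3 units to arrange: 2 × 2 × 3! = 4 × 6 = 24.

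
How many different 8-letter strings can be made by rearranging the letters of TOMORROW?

3360

TOMORROW has 8 letters with O appearing 3 times and R appearing twice.
Dividing 8! = 40320 by 3!·2! = 12 for the repeated letters gives 3360.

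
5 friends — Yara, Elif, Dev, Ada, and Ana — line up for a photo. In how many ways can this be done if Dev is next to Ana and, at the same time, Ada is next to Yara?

Treat {Dev,Ana} as one block (2 orders) and {Ada,Yara} as another (2 orders).
That leaves 3 units to arrange: 2 × 2 × 3! = 4 × 6 = 24.

24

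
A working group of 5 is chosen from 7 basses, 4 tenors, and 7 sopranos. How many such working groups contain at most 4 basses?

8547

Split by how many basses are chosen (0 through 4).
Sum: C(7,0)·C(11,5) + C(7,1)·C(11,4) + C(7,2)·C(11,3) + C(7,3)·C(11,2) + C(7,4)·C(11,1) = 462 + 2310 + 3465 + 1925 + 385 = 8547.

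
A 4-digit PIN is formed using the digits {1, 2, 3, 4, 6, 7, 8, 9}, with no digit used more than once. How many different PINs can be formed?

Choose and order 4 of the 8 symbols: the first digit has 8 options, the next 7, then 6, 5.
8 × 7 × 6 × 5 = 1680.

1680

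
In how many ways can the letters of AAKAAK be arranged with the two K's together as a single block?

Treat the 2 copies of K as a single block. The multiset to arrange is then {KK, A, A, A, A}, 5 items in all.
That gives (5)!/(4!) = 5 arrangements.

5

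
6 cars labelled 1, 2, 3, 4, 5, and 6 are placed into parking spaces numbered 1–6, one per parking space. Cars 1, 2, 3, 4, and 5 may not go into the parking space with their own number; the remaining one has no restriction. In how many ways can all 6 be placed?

Let Aᵢ (for 1 ≤ i ≤ 5) be the placements that put car i in its forbidden parking space. Any j of these fix j positions, leaving (6−j)! ways to fill the rest, and there are C(5,j) ways to pick which j.
By inclusion–exclusion, the number of valid placements is Σ_{j=0}^{5} (−1)^j C(5,j)·(6−j)!.
Computing: 720 − 600 + 240 − 60 + 10 − 1 = 309.

309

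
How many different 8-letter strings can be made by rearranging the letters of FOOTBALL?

10080

Letter multiplicities in FOOTBALL: A×1, B×1, F×1, L×2, O×2, T×1.
So there are 8! / (2!·2!) = 10080 distinguishable arrangements.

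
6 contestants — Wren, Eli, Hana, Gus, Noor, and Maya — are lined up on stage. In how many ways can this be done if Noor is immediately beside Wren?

Glue Noor and Wren into one block (2 internal orders), leaving 5 units to arrange in a row.
So the count is 2·(5)! = 240.

240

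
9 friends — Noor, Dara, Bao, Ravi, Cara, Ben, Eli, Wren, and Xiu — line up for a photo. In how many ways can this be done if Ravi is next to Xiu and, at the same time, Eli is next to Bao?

20160

Treat {Ravi,Xiu} as one block (2 orders) and {Eli,Bao} as another (2 orders).
That leaves 7 units to arrange: 2 × 2 × 7! = 4 × 5040 = 20160.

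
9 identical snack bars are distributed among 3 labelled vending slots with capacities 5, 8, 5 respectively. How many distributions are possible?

By stars and bars, unrestricted non-negative solutions to x_1+…+x_3 = 9 number C(9+2,2) = 55.
Subtract solutions that violate a single cap (substitute x_i' = x_i − (cap_i+1)): x_1 ≥ 6 gives C(5,2) = 10; x_2 ≥ 9 gives C(2,2) = 1; x_3 ≥ 6 gives C(5,2) = 10. Together 21.
No two caps can be exceeded simultaneously, so the pair terms are all 0.
By inclusion–exclusion the count is 55 − 21 + 0 = 34.

34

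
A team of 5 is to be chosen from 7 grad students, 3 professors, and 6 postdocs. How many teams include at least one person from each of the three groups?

With no constraint there are C(16,5) = 4368 possible selections.
Selections missing a whole group: no grad students → C(9,5) = 126; no professors → C(13,5) = 1287; no postdocs → C(10,5) = 252.
Add back selections omitting two groups (i.e. drawn from a single group): C(7,5) + C(3,5) + C(6,5) = 27.
By inclusion–exclusion: 4368 − 1665 + 27 = 2730.

2730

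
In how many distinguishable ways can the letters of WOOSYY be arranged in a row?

WOOSYY has 6 letters with O appearing twice and Y appearing twice.
So there are 6! / (2!·2!) = 180 distinguishable arrangements.

180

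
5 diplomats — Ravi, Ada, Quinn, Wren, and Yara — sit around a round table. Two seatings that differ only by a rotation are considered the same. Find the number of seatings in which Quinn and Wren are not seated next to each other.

12

Without the restriction there are (4)! = 24 seatings.
Seatings with Quinn beside Wren: treat them as a block with 2 internal orders, giving 2 × (3)! = 12.
Subtracting, 24 − 12 = 12.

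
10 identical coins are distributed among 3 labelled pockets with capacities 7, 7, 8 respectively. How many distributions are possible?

By stars and bars, unrestricted non-negative solutions to x_1+…+x_3 = 10 number C(10+2,2) = 66.
Subtract solutions that violate a single cap (substitute x_i' = x_i − (cap_i+1)): x_1 ≥ 8 gives C(4,2) = 6; x_2 ≥ 8 gives C(4,2) = 6; x_3 ≥ 9 gives C(3,2) = 3. Together 15.
No two caps can be exceeded simultaneously, so the pair terms are all 0.
By inclusion–exclusion the count is 66 − 15 + 0 = 51.

51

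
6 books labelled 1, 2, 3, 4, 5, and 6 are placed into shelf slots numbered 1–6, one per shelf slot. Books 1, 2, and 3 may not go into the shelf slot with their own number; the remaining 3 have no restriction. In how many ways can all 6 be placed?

426

Let Aᵢ (for i ∈ {1, 2, 3}) be the placements that put book i in its forbidden shelf slot. Any j of these fix j positions, leaving (6−j)! ways to fill the rest, and there are C(3,j) ways to pick which j.
By inclusion–exclusion, the number of valid placements is Σ_{j=0}^{3} (−1)^j C(3,j)·(6−j)!.
Computing: 720 − 360 + 72 − 6 = 426.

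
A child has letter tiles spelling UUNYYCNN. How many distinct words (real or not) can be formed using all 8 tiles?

1680

UUNYYCNN has 8 letters with N appearing 3 times, U appearing twice, and Y appearing twice.
So there are 8! / (3!·2!·2!) = 1680 distinguishable arrangements.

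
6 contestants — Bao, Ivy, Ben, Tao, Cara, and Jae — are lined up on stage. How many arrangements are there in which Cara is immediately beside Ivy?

Treat {Cara, Ivy} as a single unit. There are 5 units to order, and the pair itself can be ordered 2 ways.
That gives 2 × 5! = 2 × 120 = 240.

240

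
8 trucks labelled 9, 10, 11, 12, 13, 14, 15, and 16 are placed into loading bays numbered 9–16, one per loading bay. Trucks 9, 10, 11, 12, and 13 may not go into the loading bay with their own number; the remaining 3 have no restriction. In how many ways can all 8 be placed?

Let Aᵢ (for 9 ≤ i ≤ 13) be the placements that put truck i in its forbidden loading bay. Any j of these fix j positions, leaving (8−j)! ways to fill the rest, and there are C(5,j) ways to pick which j.
By inclusion–exclusion, the number of valid placements is Σ_{j=0}^{5} (−1)^j C(5,j)·(8−j)!.
Computing: 40320 − 25200 + 7200 − 1200 + 120 − 6 = 21234.

21234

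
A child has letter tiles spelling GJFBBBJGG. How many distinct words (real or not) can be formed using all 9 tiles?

GJFBBBJGG has 9 letters with B appearing 3 times, G appearing 3 times, and J appearing twice.
So there are 9! / (3!·3!·2!) = 5040 distinguishable arrangements.

5040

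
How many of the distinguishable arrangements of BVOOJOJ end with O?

With the last slot taken by O, it remains to arrange the other 6 letters (BVOJOJ).
Those 6 letters have J appearing twice and O appearing twice, giving (6)!/(2!·2!) = 180.

180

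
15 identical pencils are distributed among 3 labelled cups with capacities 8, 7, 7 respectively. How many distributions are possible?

By stars and bars, unrestricted non-negative solutions to x_1+…+x_3 = 15 number C(15+2,2) = 136.
Subtract solutions that violate a single cap (substitute x_i' = x_i − (cap_i+1)): x_1 ≥ 9 gives C(8,2) = 28; x_2 ≥ 8 gives C(9,2) = 36; x_3 ≥ 8 gives C(9,2) = 36. Together 100.
No two caps can be exceeded simultaneously, so the pair terms are all 0.
By inclusion–exclusion the count is 136 − 100 + 0 = 36.

36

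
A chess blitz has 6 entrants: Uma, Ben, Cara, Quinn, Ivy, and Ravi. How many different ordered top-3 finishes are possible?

120

This is an ordered selection of 3 from 6: P(6,3).
That gives 6 × 5 × 4 = 120.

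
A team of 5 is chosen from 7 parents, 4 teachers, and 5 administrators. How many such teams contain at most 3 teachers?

4356

Split by how many teachers are chosen (0 through 3).
Sum: C(4,0)·C(12,5) + C(4,1)·C(12,4) + C(4,2)·C(12,3) + C(4,3)·C(12,2) = 792 + 1980 + 1320 + 264 = 4356.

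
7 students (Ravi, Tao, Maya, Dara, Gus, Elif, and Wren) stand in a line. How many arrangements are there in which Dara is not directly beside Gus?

There are 7! = 5040 arrangements in all. If Dara and Gus are adjacent, merging them into one block gives 2·(6)! = 1440 arrangements.
Complementary counting: 5040 − 1440 = 3600.

3600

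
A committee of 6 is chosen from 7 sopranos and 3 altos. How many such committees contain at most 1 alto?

70

Split by how many altos are chosen (0 through 1).
Sum: C(3,0)·C(7,6) + C(3,1)·C(7,5) = 7 + 63 = 70.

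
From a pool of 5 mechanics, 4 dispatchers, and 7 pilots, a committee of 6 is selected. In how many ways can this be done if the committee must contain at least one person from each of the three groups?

6545

Unrestricted: C(16,6) = 8008 ways to pick any 6 of the 16.
Selections missing a whole group: no mechanics → C(11,6) = 462; no dispatchers → C(12,6) = 924; no pilots → C(9,6) = 84.
Add back selections omitting two groups (i.e. drawn from a single group): C(5,6) + C(4,6) + C(7,6) = 7.
By inclusion–exclusion: 8008 − 1470 + 7 = 6545.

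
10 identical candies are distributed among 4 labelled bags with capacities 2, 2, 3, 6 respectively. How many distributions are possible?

Without the upper bounds there are C(13,3) = 286 ways to split 10 among 4 bags.
Subtract solutions that violate a single cap (substitute x_i' = x_i − (cap_i+1)): x_1 ≥ 3 gives C(10,3) = 120; x_2 ≥ 3 gives C(10,3) = 120; x_3 ≥ 4 gives C(9,3) = 84; x_4 ≥ 7 gives C(6,3) = 20. Together 344.
Add back pairs where two caps are both exceeded: 35 + 20 + 1 + 20 + 1 + 0 = 77.
Subtract triples: 1 + 0 + 0 + 0 = 1.
By inclusion–exclusion the count is 286 − 344 + 77 − 1 = 18.

18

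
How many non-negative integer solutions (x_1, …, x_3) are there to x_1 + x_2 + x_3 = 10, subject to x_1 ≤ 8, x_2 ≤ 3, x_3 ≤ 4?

Without the upper bounds there are C(12,2) = 66 ways to split 10 among 3 variables.
Subtract solutions that violate a single cap (substitute x_i' = x_i − (cap_i+1)): x_1 ≥ 9 gives C(3,2) = 3; x_2 ≥ 4 gives C(8,2) = 28; x_3 ≥ 5 gives C(7,2) = 21. Together 52.
Add back pairs where two caps are both exceeded: 0 + 0 + 3 = 3.
By inclusion–exclusion the count is 66 − 52 + 3 = 17.

17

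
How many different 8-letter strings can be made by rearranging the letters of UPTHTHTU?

UPTHTHTU has 8 letters with H appearing twice, T appearing 3 times, and U appearing twice.
Dividing 8! = 40320 by 3!·2!·2! = 24 for the repeated letters gives 1680.

1680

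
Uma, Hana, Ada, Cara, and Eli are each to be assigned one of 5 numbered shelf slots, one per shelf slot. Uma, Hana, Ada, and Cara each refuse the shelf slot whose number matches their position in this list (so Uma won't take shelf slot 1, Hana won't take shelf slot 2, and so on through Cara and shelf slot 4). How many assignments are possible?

53

Let Aᵢ (for 1 ≤ i ≤ 4) be the placements that put person i in their forbidden shelf slot. Any j of these fix j positions, leaving (5−j)! ways to fill the rest, and there are C(4,j) ways to pick which j.
By inclusion–exclusion, the number of valid placements is Σ_{j=0}^{4} (−1)^j C(4,j)·(5−j)!.
Computing: 120 − 96 + 36 − 8 + 1 = 53.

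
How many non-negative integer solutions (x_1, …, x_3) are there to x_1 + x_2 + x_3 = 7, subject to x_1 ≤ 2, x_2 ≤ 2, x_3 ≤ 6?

8

By stars and bars, unrestricted non-negative solutions to x_1+…+x_3 = 7 number C(7+2,2) = 36.
Subtract solutions that violate a single cap (substitute x_i' = x_i − (cap_i+1)): x_1 ≥ 3 gives C(6,2) = 15; x_2 ≥ 3 gives C(6,2) = 15; x_3 ≥ 7 gives C(2,2) = 1. Together 31.
Add back pairs where two caps are both exceeded: 3 + 0 + 0 = 3.
By inclusion–exclusion the count is 36 − 31 + 3 = 8.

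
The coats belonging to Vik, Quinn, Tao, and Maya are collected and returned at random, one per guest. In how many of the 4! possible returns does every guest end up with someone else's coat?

Count assignments avoiding every fixed point. For any j of the 4 guests fixed to their own coat, the other 4−j can be arranged in (4−j)! ways.
By inclusion–exclusion this is Σ_{j=0}^{4} (−1)^j C(4,j)·(4−j)!.
Computing: 24 − 24 + 12 − 4 + 1 = 9.

9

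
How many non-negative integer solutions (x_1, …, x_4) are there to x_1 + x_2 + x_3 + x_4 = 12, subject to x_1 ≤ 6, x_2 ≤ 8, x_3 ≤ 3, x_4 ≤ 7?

By stars and bars, unrestricted non-negative solutions to x_1+…+x_4 = 12 number C(12+3,3) = 455.
Subtract solutions that violate a single cap (substitute x_i' = x_i − (cap_i+1)): x_1 ≥ 7 gives C(8,3) = 56; x_2 ≥ 9 gives C(6,3) = 20; x_3 ≥ 4 gives C(11,3) = 165; x_4 ≥ 8 gives C(7,3) = 35. Together 276.
Add back pairs where two caps are both exceeded: 0 + 4 + 0 + 0 + 0 + 1 = 5.
By inclusion–exclusion the count is 455 − 276 + 5 = 184.

184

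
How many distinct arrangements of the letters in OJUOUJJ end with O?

With the last slot taken by O, it remains to arrange the other 6 letters (JUOUJJ).
Those 6 letters have J appearing 3 times and U appearing twice, giving (6)!/(3!·2!) = 60.

60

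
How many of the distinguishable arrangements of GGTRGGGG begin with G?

42

Fix G in the first position and arrange the remaining 7 letters.
Those 7 letters have G appearing 5 times, giving (7)!/(5!) = 42.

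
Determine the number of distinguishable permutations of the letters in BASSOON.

BASSOON has 7 letters with O appearing twice and S appearing twice.
The number of distinct arrangements is 7!/(2!·2!) = 5040/4 = 1260.

1260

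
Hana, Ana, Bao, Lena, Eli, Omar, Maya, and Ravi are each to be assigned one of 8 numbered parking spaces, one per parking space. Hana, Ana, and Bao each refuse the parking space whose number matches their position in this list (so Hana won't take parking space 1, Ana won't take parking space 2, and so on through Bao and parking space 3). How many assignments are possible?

27240

Let Aᵢ (for i ∈ {1, 2, 3}) be the placements that put person i in their forbidden parking space. Any j of these fix j positions, leaving (8−j)! ways to fill the rest, and there are C(3,j) ways to pick which j.
By inclusion–exclusion, the number of valid placements is Σ_{j=0}^{3} (−1)^j C(3,j)·(8−j)!.
Computing: 40320 − 15120 + 2160 − 120 = 27240.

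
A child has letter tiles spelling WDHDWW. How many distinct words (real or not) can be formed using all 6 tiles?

60

WDHDWW has 6 letters with D appearing twice and W appearing 3 times.
So there are 6! / (3!·2!) = 60 distinguishable arrangements.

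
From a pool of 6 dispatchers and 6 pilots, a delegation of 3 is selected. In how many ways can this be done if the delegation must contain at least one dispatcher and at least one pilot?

With no constraint there are C(12,3) = 220 possible selections.
Selections missing a whole group: no dispatchers → C(6,3) = 20; no pilots → C(6,3) = 20.
Both groups omitted at once is impossible, so 220 − 40 = 180.

180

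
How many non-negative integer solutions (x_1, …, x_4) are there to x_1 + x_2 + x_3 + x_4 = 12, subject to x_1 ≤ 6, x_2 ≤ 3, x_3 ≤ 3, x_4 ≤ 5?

48

By stars and bars, unrestricted non-negative solutions to x_1+…+x_4 = 12 number C(12+3,3) = 455.
Subtract solutions that violate a single cap (substitute x_i' = x_i − (cap_i+1)): x_1 ≥ 7 gives C(8,3) = 56; x_2 ≥ 4 gives C(11,3) = 165; x_3 ≥ 4 gives C(11,3) = 165; x_4 ≥ 6 gives C(9,3) = 84. Together 470.
Add back pairs where two caps are both exceeded: 4 + 4 + 0 + 35 + 10 + 10 = 63.
By inclusion–exclusion the count is 455 − 470 + 63 = 48.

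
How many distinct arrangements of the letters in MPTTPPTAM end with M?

1120

Fix M in the last position and arrange the remaining 8 letters.
Those 8 letters have P appearing 3 times and T appearing 3 times, giving (8)!/(3!·3!) = 1120.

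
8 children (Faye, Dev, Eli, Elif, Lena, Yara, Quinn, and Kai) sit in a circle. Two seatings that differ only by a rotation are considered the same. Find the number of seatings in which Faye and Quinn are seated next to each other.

Treat {Faye, Quinn} as one unit (2 internal orders) and seat the resulting 7 units around the table: (6)! circular arrangements.
So 2 × (6)! = 2 × 720 = 1440.

1440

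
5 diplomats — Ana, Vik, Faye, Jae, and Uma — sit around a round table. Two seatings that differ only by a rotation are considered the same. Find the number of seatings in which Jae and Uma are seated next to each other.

12

Glue Jae and Uma into a block (2 internal orders). Seating 4 units around a circle gives (3)! arrangements.
So 2 × (3)! = 2 × 6 = 12.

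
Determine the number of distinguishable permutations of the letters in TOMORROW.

3360

Letter multiplicities in TOMORROW: M×1, O×3, R×2, T×1, W×1.
Dividing 8! = 40320 by 3!·2! = 12 for the repeated letters gives 3360.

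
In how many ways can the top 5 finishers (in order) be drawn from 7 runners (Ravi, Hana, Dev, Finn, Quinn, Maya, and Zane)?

There are 7 choices for 1st place, 6 for 2nd, and so on down to 3 for position 5.
That gives 7 × 6 × 5 × 4 × 3 = 2520.

2520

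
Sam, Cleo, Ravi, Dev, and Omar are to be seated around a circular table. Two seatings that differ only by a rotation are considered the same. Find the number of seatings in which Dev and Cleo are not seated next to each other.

Without the restriction there are (4)! = 24 seatings.
Those with Dev next to Cleo: fuse the pair into one unit and seat 4 units around a circle — 2·(3)! = 12.
Subtracting, 24 − 12 = 12.

12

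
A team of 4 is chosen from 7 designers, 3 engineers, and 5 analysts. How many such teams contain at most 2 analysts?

Split by how many analysts are chosen (0 through 2).
Sum: C(5,0)·C(10,4) + C(5,1)·C(10,3) + C(5,2)·C(10,2) = 210 + 600 + 450 = 1260.

1260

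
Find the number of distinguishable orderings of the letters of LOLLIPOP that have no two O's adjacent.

1260

There are 8!/(3!·2!·2!) = 1680 arrangements of LOLLIPOP in total.
If the two O's are adjacent, glue them into one block, leaving 7 items to arrange: (7)!/(3!·2!) = 420 ways.
Hence 1680 − 420 = 1260.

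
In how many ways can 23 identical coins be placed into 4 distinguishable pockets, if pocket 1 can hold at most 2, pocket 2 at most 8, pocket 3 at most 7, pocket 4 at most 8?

Ignoring the caps, the number of non-negative solutions to x_1+…+x_4 = 23 is C(26,3) = 2600.
Subtract solutions that violate a single cap (substitute x_i' = x_i − (cap_i+1)): x_1 ≥ 3 gives C(23,3) = 1771; x_2 ≥ 9 gives C(17,3) = 680; x_3 ≥ 8 gives C(18,3) = 816; x_4 ≥ 9 gives C(17,3) = 680. Together 3947.
Add back pairs where two caps are both exceeded: 364 + 455 + 364 + 84 + 56 + 84 = 1407.
Subtract triples: 20 + 10 + 20 + 0 = 50.
By inclusion–exclusion the count is 2600 − 3947 + 1407 − 50 = 10.

10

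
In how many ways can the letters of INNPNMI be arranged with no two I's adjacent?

300

There are 7!/(3!·2!) = 420 arrangements of INNPNMI in total.
If the two I's are adjacent, glue them into one block, leaving 6 items to arrange: (6)!/(3!) = 120 ways.
Hence 420 − 120 = 300.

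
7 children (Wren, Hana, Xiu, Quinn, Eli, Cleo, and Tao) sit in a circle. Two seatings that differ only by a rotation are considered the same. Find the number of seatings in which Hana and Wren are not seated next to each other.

480

Without the restriction there are (6)! = 720 seatings.
Those with Hana next to Wren: fuse the pair into one unit and seat 6 units around a circle — 2·(5)! = 240.
Subtracting, 720 − 240 = 480.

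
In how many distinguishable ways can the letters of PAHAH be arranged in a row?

30

Letter multiplicities in PAHAH: A×2, H×2, P×1.
Dividing 5! = 120 by 2!·2! = 4 for the repeated letters gives 30.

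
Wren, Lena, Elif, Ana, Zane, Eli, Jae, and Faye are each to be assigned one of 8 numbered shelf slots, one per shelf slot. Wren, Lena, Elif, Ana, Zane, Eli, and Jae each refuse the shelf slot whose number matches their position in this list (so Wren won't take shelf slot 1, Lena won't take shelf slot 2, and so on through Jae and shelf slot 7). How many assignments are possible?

16687

Let Aᵢ (for 1 ≤ i ≤ 7) be the placements that put person i in their forbidden shelf slot. Any j of these fix j positions, leaving (8−j)! ways to fill the rest, and there are C(7,j) ways to pick which j.
By inclusion–exclusion, the number of valid placements is Σ_{j=0}^{7} (−1)^j C(7,j)·(8−j)!.
Computing: 40320 − 35280 + 15120 − 4200 + 840 − 126 + 14 − 1 = 16687.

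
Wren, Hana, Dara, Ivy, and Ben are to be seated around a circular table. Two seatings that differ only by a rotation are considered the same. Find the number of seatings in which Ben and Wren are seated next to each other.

Treat {Ben, Wren} as one unit (2 internal orders) and seat the resulting 4 units around the table: (3)! circular arrangements.
So 2 × (3)! = 2 × 6 = 12.

12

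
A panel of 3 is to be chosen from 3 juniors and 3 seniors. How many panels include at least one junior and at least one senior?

With no constraint there are C(6,3) = 20 possible selections.
Subtract selections that omit an entire group: no juniors → C(3,3) = 1; no seniors → C(3,3) = 1.
Both groups omitted at once is impossible, so 20 − 2 = 18.

18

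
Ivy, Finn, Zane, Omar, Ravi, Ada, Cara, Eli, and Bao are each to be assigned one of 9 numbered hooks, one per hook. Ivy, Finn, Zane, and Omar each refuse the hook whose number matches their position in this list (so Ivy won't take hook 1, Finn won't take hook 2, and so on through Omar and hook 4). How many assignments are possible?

229080

Let Aᵢ (for 1 ≤ i ≤ 4) be the placements that put person i in their forbidden hook. Any j of these fix j positions, leaving (9−j)! ways to fill the rest, and there are C(4,j) ways to pick which j.
By inclusion–exclusion, the number of valid placements is Σ_{j=0}^{4} (−1)^j C(4,j)·(9−j)!.
Computing: 362880 − 161280 + 30240 − 2880 + 120 = 229080.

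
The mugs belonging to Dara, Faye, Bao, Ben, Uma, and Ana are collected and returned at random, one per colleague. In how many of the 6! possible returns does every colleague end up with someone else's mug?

265

Count assignments avoiding every fixed point. For any j of the 6 colleagues fixed to their own mug, the other 6−j can be arranged in (6−j)! ways.
By inclusion–exclusion this is Σ_{j=0}^{6} (−1)^j C(6,j)·(6−j)!.
Computing: 720 − 720 + 360 − 120 + 30 − 6 + 1 = 265.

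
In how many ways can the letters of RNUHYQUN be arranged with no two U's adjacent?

There are 8!/(2!·2!) = 10080 arrangements of RNUHYQUN in total.
Arrangements with the U's together: treat UU as one letter, giving (7)!/(2!) = 2520.
Subtracting, 10080 − 2520 = 7560 arrangements keep the U's apart.

7560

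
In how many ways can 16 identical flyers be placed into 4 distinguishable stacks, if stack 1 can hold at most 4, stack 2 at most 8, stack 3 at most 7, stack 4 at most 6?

170

Ignoring the caps, the number of non-negative solutions to x_1+…+x_4 = 16 is C(19,3) = 969.
Subtract solutions that violate a single cap (substitute x_i' = x_i − (cap_i+1)): x_1 ≥ 5 gives C(14,3) = 364; x_2 ≥ 9 gives C(10,3) = 120; x_3 ≥ 8 gives C(11,3) = 165; x_4 ≥ 7 gives C(12,3) = 220. Together 869.
Add back pairs where two caps are both exceeded: 10 + 20 + 35 + 0 + 1 + 4 = 70.
By inclusion–exclusion the count is 969 − 869 + 70 = 170.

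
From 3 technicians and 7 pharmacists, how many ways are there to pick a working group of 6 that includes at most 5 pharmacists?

Split by how many pharmacists are chosen (0 through 5).
Sum: C(7,0)·C(3,6) + C(7,1)·C(3,5) + C(7,2)·C(3,4) + C(7,3)·C(3,3) + C(7,4)·C(3,2) + C(7,5)·C(3,1) = 0 + 0 + 0 + 35 + 105 + 63 = 203.

203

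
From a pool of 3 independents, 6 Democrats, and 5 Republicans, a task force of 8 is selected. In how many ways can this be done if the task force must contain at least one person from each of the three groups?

2828

Total 8-person selections from all 14: C(14,8) = 3003.
Subtract selections that omit an entire group: no independents → C(11,8) = 165; no Democrats → C(8,8) = 1; no Republicans → C(9,8) = 9.
Add back selections omitting two groups (i.e. drawn from a single group): C(3,8) + C(6,8) + C(5,8) = 0.
By inclusion–exclusion: 3003 − 175 + 0 = 2828.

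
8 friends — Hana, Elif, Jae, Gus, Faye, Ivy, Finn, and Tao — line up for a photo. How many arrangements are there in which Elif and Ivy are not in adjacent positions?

30240

Of the 8! = 40320 arrangements, those with Elif and Ivy adjacent number 2 × 7! = 10080 (treat the pair as a block with 2 internal orders).
So 40320 − 10080 = 30240 arrangements keep them apart.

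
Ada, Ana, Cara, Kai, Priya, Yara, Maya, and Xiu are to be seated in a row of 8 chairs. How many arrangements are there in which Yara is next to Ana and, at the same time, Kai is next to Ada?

Treat {Yara,Ana} as one block (2 orders) and {Kai,Ada} as another (2 orders).
That leaves 6 units to arrange: 2 × 2 × 6! = 4 × 720 = 2880.

2880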